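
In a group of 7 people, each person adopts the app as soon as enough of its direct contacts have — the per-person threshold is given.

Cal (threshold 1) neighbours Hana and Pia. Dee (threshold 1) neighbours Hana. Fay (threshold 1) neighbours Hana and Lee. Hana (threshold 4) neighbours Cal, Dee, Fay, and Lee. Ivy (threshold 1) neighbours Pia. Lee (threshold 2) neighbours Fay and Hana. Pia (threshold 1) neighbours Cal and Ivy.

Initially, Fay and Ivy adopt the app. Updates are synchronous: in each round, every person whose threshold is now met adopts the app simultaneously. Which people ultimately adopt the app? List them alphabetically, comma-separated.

Round 1 — Fay, Ivy adopt the app (initial).
Round 2 — checking thresholds:
  Hana: 1 of 4 neighbours < 4, not yet.
  Lee: 1 of 2 neighbours < 2, not yet.
  Pia: 1 of 2 neighbours ≥ 1, adopts the app.
Round 3 — checking thresholds:
  Cal: 1 of 2 neighbours ≥ 1, adopts the app.
  Hana: 1 of 4 neighbours < 4, not yet.
  Lee: 1 of 2 neighbours < 2, not yet.
Round 4 — no new adoptions; cascade stops.

Cal, Fay, Ivy, Pia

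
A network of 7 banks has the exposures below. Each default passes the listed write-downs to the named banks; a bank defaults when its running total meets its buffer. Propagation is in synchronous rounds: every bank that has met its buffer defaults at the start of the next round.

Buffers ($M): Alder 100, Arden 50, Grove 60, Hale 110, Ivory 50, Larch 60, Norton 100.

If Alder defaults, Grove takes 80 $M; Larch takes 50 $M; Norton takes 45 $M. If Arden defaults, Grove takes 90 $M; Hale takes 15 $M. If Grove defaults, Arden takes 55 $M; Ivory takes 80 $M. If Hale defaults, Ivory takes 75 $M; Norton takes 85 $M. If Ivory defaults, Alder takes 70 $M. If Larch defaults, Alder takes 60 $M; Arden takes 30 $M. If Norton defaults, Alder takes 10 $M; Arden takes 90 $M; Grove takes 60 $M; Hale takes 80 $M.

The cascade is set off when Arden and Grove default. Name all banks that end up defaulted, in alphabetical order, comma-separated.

Arden, Grove, Ivory

Round 1 — Arden, Grove default (initial).
  Hale: +15 → 15 < 110
  Ivory: +80 → 80 ≥ 50
Round 2 — Ivory defaults.
  Alder: +70 → 70 < 100
No further defaults.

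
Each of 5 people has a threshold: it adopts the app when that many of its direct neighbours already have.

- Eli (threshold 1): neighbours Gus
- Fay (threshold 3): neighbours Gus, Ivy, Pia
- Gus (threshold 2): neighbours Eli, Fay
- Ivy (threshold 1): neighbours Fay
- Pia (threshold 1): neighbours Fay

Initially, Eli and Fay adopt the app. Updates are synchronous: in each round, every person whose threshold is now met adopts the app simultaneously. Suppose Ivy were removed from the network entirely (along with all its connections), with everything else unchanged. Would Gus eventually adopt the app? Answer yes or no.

With Ivy removed:
Round 1 — Eli, Fay adopt the app (initial).
Round 2 — checking thresholds:
  Gus: 2 of 2 neighbours ≥ 2, adopts the app.
  Pia: 1 of 1 neighbours ≥ 1, adopts the app.
Round 3 — no new adoptions; cascade stops.

yes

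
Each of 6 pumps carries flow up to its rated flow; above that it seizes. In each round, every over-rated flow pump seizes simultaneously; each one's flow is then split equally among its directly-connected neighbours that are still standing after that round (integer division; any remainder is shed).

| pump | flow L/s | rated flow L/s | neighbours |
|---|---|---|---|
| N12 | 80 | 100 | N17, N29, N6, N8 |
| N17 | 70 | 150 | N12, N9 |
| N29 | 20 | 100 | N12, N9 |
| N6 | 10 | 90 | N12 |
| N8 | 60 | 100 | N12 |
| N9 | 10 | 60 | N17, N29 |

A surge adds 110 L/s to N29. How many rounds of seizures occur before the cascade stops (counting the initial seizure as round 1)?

3

Round 1 — N29 at 130 > 100. N29 seizes.
  N29 sheds 130 L/s to N12, N9: 65 each.
    N12: 80+65 = 145 > 100
    N9: 10+65 = 75 > 60
Round 2 — N12, N9 seize.
  N12 sheds 145 L/s to N17, N6, N8: 48 each (1 lost).
    N17: 70+48 = 118 ≤ 150
    N6: 10+48 = 58 ≤ 90
    N8: 60+48 = 108 > 100
  N9 sheds 75 L/s to N17: 75 each.
    N17: 118+75 = 193 > 150
Round 3 — N17, N8 seize.
  N17 sheds 193 L/s: no online neighbours, lost.
  N8 sheds 108 L/s: no online neighbours, lost.
No further seizures.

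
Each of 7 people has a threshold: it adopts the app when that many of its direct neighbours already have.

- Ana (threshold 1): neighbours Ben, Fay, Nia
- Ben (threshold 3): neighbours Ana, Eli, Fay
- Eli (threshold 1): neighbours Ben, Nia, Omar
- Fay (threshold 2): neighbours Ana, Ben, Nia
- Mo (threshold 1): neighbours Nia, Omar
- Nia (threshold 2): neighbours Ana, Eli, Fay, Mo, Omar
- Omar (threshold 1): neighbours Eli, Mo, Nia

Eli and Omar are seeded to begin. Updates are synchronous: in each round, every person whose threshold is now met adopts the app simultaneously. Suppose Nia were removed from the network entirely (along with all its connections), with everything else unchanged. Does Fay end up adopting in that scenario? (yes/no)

no

With Nia removed:
Round 1 — Eli, Omar adopt the app (initial).
Round 2 — checking thresholds:
  Ben: 1 of 3 neighbours < 3, below threshold.
  Mo: 1 of 1 neighbours ≥ 1, adopts the app.
Round 3 — no new adoptions; cascade stops.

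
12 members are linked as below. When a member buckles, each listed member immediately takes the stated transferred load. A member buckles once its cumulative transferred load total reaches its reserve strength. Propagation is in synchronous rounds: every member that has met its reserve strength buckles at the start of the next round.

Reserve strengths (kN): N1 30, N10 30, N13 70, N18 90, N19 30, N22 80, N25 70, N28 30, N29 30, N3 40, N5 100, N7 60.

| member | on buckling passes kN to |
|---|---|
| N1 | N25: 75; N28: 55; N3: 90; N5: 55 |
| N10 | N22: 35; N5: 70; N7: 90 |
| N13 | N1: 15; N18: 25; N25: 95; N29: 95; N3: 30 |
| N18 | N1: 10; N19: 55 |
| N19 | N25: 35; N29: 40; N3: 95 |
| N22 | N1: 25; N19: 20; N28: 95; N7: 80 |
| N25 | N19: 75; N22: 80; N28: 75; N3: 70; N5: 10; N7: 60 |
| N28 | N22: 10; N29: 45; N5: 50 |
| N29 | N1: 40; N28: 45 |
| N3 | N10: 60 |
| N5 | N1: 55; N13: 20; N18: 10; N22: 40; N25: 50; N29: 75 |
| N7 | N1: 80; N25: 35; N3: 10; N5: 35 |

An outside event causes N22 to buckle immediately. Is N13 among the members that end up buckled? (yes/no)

no

Round 1 — N22 buckles (initial).
  N1: +25 → 25 < 30
  N19: +20 → 20 < 30
  N28: +95 → 95 ≥ 30
  N7: +80 → 80 ≥ 60
Round 2 — N28, N7 buckle.
  N1: +80 → 105 ≥ 30
  N25: +35 → 35 < 70
  N29: +45 → 45 ≥ 30
  N3: +10 → 10 < 40
  N5: +50+35 → 85 < 100
Round 3 — N1, N29 buckle.
  N25: +75 → 110 ≥ 70
  N3: +90 → 100 ≥ 40
  N5: +55 → 140 ≥ 100
Round 4 — N25, N3, N5 buckle.
  N10: +60 → 60 ≥ 30
  N13: +20 → 20 < 70
  N18: +10 → 10 < 90
  N19: +75 → 95 ≥ 30
Round 5 — N10, N19 buckle.
No further bucklings.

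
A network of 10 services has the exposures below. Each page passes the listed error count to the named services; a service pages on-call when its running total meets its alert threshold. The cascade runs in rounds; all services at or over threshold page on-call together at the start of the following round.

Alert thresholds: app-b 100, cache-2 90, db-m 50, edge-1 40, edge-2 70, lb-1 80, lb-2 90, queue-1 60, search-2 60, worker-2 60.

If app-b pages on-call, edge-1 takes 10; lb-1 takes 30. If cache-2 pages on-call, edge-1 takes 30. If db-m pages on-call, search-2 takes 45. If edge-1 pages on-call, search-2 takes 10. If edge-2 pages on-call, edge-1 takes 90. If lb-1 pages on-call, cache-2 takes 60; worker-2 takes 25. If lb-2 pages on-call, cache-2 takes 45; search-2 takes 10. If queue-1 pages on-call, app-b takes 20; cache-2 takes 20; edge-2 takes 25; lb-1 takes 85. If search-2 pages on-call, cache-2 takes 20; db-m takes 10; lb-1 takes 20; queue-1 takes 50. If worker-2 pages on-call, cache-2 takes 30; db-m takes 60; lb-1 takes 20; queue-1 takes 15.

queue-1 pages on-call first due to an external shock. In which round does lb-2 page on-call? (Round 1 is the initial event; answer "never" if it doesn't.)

Round 1 — queue-1 pages on-call (initial).
  app-b: +20 → 20 < 100
  cache-2: +20 → 20 < 90
  edge-2: +25 → 25 < 70
  lb-1: +85 → 85 ≥ 80
Round 2 — lb-1 pages on-call.
  cache-2: +60 → 80 < 90
  worker-2: +25 → 25 < 60
No further pages.

never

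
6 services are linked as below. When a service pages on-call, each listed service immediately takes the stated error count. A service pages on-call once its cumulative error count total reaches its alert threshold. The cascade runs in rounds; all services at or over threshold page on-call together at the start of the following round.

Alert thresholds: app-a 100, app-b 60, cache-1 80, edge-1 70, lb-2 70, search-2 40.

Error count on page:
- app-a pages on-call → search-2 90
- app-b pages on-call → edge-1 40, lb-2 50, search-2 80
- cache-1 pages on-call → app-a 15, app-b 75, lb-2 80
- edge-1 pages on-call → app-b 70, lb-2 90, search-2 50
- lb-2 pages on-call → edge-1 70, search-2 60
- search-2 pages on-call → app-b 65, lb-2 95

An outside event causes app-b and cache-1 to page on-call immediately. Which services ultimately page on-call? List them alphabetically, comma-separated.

app-b, cache-1, edge-1, lb-2, search-2

Round 1 — app-b, cache-1 page on-call (initial).
  app-a: +15 → 15 < 100
  edge-1: +40 → 40 < 70
  lb-2: +50+80 → 130 ≥ 70
  search-2: +80 → 80 ≥ 40
Round 2 — lb-2, search-2 page on-call.
  edge-1: +70 → 110 ≥ 70
Round 3 — edge-1 pages on-call.
No further pages.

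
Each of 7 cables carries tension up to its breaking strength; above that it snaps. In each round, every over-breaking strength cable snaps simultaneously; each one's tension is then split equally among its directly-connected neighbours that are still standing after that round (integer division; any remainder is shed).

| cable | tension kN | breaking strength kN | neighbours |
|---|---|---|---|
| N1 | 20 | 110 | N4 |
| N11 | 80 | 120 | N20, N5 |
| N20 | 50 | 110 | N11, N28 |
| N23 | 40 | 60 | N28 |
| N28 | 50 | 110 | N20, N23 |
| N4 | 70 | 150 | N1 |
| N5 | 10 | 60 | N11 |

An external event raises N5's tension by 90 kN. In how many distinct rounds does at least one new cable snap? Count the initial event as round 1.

Round 1 — N5 at 100 > 60. N5 snaps.
  N5 sheds 100 kN to N11: 100 each.
    N11: 80+100 = 180 > 120
Round 2 — N11 snaps.
  N11 sheds 180 kN to N20: 180 each.
    N20: 50+180 = 230 > 110
Round 3 — N20 snaps.
  N20 sheds 230 kN to N28: 230 each.
    N28: 50+230 = 280 > 110
Round 4 — N28 snaps.
  N28 sheds 280 kN to N23: 280 each.
    N23: 40+280 = 320 > 60
Round 5 — N23 snaps.
  N23 sheds 320 kN: no online neighbours, lost.
No further breaks.

5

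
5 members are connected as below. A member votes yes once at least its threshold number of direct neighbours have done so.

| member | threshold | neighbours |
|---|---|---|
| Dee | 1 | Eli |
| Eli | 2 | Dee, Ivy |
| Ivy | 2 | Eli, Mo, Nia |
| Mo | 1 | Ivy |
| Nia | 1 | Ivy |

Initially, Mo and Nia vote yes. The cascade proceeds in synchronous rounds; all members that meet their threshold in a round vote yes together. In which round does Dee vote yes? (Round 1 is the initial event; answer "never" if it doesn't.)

never

Round 1 — Mo, Nia vote yes (initial).
Round 2 — checking thresholds:
  Ivy: 2 of 3 neighbours ≥ 2, votes yes.
Round 3 — no new yes votes; cascade stops.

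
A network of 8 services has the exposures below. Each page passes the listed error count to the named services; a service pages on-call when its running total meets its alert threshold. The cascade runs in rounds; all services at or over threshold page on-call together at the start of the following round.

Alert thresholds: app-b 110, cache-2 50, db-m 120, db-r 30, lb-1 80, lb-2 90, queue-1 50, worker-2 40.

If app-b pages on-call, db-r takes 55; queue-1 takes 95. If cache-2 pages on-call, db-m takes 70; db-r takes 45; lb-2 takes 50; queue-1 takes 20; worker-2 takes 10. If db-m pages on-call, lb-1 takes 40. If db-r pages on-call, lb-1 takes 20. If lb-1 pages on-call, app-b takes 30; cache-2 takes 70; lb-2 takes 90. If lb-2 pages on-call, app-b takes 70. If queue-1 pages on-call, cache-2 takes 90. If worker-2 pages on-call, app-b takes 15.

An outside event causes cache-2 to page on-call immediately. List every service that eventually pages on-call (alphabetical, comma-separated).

cache-2, db-r

Round 1 — cache-2 pages on-call (initial).
  db-m: +70 → 70 < 120
  db-r: +45 → 45 ≥ 30
  lb-2: +50 → 50 < 90
  queue-1: +20 → 20 < 50
  worker-2: +10 → 10 < 40
Round 2 — db-r pages on-call.
  lb-1: +20 → 20 < 80
No further pages.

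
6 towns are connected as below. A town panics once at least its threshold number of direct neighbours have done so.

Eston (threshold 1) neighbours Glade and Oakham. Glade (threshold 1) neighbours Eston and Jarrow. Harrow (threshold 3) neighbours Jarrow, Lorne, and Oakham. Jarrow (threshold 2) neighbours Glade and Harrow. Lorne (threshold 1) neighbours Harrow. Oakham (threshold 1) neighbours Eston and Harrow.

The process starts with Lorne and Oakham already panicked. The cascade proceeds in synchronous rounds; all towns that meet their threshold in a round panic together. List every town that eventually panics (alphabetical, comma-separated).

Round 1 — Lorne, Oakham panic (initial).
Round 2 — checking thresholds:
  Eston: 1 of 2 neighbours ≥ 1, panics.
  Harrow: 2 of 3 neighbours < 3, holds.
Round 3 — checking thresholds:
  Glade: 1 of 2 neighbours ≥ 1, panics.
  Harrow: 2 of 3 neighbours < 3, holds.
Round 4 — no new panics; cascade stops.

Eston, Glade, Lorne, Oakham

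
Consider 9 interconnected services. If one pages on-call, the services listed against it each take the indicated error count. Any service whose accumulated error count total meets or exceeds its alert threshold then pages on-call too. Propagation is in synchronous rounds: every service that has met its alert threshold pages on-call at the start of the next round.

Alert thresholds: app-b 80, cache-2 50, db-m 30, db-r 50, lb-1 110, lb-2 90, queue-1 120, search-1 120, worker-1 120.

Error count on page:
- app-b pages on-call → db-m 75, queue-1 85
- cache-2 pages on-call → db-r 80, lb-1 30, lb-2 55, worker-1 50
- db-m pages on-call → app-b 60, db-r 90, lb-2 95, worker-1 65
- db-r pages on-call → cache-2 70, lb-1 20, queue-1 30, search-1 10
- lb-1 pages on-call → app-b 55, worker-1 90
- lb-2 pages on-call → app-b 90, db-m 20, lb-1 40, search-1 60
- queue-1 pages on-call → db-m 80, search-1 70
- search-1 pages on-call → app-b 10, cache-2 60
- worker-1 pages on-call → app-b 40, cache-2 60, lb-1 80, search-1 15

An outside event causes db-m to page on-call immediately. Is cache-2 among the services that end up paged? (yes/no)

Round 1 — db-m pages on-call (initial).
  app-b: +60 → 60 < 80
  db-r: +90 → 90 ≥ 50
  lb-2: +95 → 95 ≥ 90
  worker-1: +65 → 65 < 120
Round 2 — db-r, lb-2 page on-call.
  app-b: +90 → 150 ≥ 80
  cache-2: +70 → 70 ≥ 50
  lb-1: +20+40 → 60 < 110
  queue-1: +30 → 30 < 120
  search-1: +10+60 → 70 < 120
Round 3 — app-b, cache-2 page on-call.
  lb-1: +30 → 90 < 110
  queue-1: +85 → 115 < 120
  worker-1: +50 → 115 < 120
No further pages.

yes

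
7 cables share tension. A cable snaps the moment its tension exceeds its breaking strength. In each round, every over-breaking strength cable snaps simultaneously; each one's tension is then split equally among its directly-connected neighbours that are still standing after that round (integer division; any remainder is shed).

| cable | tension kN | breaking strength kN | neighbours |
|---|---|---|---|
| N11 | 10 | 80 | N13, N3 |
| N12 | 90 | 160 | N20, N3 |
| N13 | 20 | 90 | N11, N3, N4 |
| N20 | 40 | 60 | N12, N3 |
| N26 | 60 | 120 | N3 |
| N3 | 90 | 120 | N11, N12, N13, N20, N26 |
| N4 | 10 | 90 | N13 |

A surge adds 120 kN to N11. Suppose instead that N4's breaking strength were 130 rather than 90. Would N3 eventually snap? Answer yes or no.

yes

With N4's breaking strength at 130:
Round 1 — N11 at 130 > 80. N11 snaps.
  N11 sheds 130 kN to N13, N3: 65 each.
    N13: 20+65 = 85 ≤ 90
    N3: 90+65 = 155 > 120
Round 2 — N3 snaps.
  N3 sheds 155 kN to N12, N13, N20, N26: 38 each (3 lost).
    N12: 90+38 = 128 ≤ 160
    N13: 85+38 = 123 > 90
    N20: 40+38 = 78 > 60
    N26: 60+38 = 98 ≤ 120
Round 3 — N13, N20 snap.
  N13 sheds 123 kN to N4: 123 each.
    N4: 10+123 = 133 > 130
  N20 sheds 78 kN to N12: 78 each.
    N12: 128+78 = 206 > 160
Round 4 — N12, N4 snap.
  N12 sheds 206 kN: no online neighbours, lost.
  N4 sheds 133 kN: no online neighbours, lost.
No further breaks.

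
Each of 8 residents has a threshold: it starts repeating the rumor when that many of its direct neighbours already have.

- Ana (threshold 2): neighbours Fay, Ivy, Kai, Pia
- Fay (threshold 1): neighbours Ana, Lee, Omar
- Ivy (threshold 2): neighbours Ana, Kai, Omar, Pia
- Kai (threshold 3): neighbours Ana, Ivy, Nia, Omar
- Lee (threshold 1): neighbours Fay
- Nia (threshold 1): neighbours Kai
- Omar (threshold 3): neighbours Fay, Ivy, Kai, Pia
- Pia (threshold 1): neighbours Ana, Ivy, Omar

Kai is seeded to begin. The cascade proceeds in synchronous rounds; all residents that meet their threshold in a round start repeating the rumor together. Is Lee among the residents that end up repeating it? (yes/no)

no

Round 1 — Kai starts repeating the rumor (initial).
Round 2 — checking thresholds:
  Ana: 1 of 4 neighbours < 2, below threshold.
  Ivy: 1 of 4 neighbours < 2, below threshold.
  Nia: 1 of 1 neighbours ≥ 1, starts repeating the rumor.
  Omar: 1 of 4 neighbours < 3, below threshold.
Round 3 — no new spreads; cascade stops.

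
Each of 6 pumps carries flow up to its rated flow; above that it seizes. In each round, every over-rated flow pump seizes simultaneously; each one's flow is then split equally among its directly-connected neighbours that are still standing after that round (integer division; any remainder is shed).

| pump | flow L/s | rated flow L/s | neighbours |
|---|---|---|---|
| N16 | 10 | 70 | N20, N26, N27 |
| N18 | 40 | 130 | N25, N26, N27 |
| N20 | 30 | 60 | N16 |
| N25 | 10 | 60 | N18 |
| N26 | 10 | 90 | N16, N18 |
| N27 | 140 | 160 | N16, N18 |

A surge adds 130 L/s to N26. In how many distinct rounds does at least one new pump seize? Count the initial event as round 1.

5

Round 1 — N26 at 140 > 90. N26 seizes.
  N26 sheds 140 L/s to N16, N18: 70 each.
    N16: 10+70 = 80 > 70
    N18: 40+70 = 110 ≤ 130
Round 2 — N16 seizes.
  N16 sheds 80 L/s to N20, N27: 40 each.
    N20: 30+40 = 70 > 60
    N27: 140+40 = 180 > 160
Round 3 — N20, N27 seize.
  N20 sheds 70 L/s: no online neighbours, lost.
  N27 sheds 180 L/s to N18: 180 each.
    N18: 110+180 = 290 > 130
Round 4 — N18 seizes.
  N18 sheds 290 L/s to N25: 290 each.
    N25: 10+290 = 300 > 60
Round 5 — N25 seizes.
  N25 sheds 300 L/s: no online neighbours, lost.
No further seizures.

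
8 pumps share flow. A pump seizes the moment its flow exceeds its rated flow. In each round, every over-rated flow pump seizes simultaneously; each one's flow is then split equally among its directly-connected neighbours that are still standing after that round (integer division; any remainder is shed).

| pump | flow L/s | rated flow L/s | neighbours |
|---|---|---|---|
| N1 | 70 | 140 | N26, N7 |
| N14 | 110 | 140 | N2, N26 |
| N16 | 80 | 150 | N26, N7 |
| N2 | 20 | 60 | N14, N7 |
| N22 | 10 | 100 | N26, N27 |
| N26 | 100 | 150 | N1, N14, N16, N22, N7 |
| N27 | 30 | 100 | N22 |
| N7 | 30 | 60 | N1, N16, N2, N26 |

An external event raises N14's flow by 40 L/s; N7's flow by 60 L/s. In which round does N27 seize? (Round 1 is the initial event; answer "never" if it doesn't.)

never

Round 1 — N14 at 150 > 140; N7 at 90 > 60. N14, N7 seize.
  N14 sheds 150 L/s to N2, N26: 75 each.
    N2: 20+75 = 95 > 60
    N26: 100+75 = 175 > 150
  N7 sheds 90 L/s to N1, N16, N2, N26: 22 each (2 lost).
    N1: 70+22 = 92 ≤ 140
    N16: 80+22 = 102 ≤ 150
    N2: 95+22 = 117 > 60
    N26: 175+22 = 197 > 150
Round 2 — N2, N26 seize.
  N2 sheds 117 L/s: no online neighbours, lost.
  N26 sheds 197 L/s to N1, N16, N22: 65 each (2 lost).
    N1: 92+65 = 157 > 140
    N16: 102+65 = 167 > 150
    N22: 10+65 = 75 ≤ 100
Round 3 — N1, N16 seize.
  N1 sheds 157 L/s: no online neighbours, lost.
  N16 sheds 167 L/s: no online neighbours, lost.
No further seizures.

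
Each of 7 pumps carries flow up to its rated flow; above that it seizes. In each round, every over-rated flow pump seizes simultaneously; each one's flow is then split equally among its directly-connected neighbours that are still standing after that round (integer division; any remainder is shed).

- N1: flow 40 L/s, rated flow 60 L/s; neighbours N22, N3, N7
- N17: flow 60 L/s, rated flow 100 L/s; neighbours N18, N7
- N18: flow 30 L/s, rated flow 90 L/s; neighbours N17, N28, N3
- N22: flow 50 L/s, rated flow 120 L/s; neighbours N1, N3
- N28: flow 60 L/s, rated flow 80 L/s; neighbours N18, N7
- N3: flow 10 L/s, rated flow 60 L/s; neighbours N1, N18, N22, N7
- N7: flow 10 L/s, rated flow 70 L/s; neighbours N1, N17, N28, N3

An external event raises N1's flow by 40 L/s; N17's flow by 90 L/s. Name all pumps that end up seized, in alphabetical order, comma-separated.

N1, N17, N18, N22, N28, N3, N7

Round 1 — N1 at 80 > 60; N17 at 150 > 100. N1, N17 seize.
  N1 sheds 80 L/s to N22, N3, N7: 26 each (2 lost).
    N22: 50+26 = 76 ≤ 120
    N3: 10+26 = 36 ≤ 60
    N7: 10+26 = 36 ≤ 70
  N17 sheds 150 L/s to N18, N7: 75 each.
    N18: 30+75 = 105 > 90
    N7: 36+75 = 111 > 70
Round 2 — N18, N7 seize.
  N18 sheds 105 L/s to N28, N3: 52 each (1 lost).
    N28: 60+52 = 112 > 80
    N3: 36+52 = 88 > 60
  N7 sheds 111 L/s to N28, N3: 55 each (1 lost).
    N28: 112+55 = 167 > 80
    N3: 88+55 = 143 > 60
Round 3 — N28, N3 seize.
  N28 sheds 167 L/s: no online neighbours, lost.
  N3 sheds 143 L/s to N22: 143 each.
    N22: 76+143 = 219 > 120
Round 4 — N22 seizes.
  N22 sheds 219 L/s: no online neighbours, lost.
No further seizures.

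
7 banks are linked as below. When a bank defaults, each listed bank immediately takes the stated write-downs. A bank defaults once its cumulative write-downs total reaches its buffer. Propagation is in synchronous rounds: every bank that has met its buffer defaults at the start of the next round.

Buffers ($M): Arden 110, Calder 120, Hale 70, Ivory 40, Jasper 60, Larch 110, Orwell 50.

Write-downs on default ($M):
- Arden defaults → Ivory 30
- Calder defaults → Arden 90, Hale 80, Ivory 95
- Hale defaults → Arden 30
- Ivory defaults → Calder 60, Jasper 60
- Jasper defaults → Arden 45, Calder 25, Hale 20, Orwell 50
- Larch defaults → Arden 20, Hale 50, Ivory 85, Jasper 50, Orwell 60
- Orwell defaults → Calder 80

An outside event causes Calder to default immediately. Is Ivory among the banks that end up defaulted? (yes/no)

yes

Round 1 — Calder defaults (initial).
  Arden: +90 → 90 < 110
  Hale: +80 → 80 ≥ 70
  Ivory: +95 → 95 ≥ 40
Round 2 — Hale, Ivory default.
  Arden: +30 → 120 ≥ 110
  Jasper: +60 → 60 ≥ 60
Round 3 — Arden, Jasper default.
  Orwell: +50 → 50 ≥ 50
Round 4 — Orwell defaults.
No further defaults.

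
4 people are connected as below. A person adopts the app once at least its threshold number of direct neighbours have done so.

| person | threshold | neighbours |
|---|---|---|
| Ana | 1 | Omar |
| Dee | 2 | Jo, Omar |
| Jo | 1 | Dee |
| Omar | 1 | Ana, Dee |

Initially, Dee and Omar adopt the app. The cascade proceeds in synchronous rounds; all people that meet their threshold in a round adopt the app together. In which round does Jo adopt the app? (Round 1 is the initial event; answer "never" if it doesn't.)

Round 1 — Dee, Omar adopt the app (initial).
Round 2 — checking thresholds:
  Ana: 1 of 1 neighbours ≥ 1, adopts the app.
  Jo: 1 of 1 neighbours ≥ 1, adopts the app.
Round 3 — no new adoptions; cascade stops.

2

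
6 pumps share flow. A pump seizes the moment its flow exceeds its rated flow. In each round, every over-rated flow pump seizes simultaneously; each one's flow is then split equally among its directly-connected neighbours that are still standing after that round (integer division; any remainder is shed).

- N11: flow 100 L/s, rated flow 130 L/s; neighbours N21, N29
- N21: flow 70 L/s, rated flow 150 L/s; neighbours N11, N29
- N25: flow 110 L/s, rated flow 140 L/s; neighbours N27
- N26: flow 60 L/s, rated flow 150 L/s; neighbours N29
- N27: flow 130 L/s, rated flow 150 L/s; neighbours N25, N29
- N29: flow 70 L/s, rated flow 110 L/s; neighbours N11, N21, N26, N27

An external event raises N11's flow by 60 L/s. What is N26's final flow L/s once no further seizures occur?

110

Round 1 — N11 at 160 > 130. N11 seizes.
  N11 sheds 160 L/s to N21, N29: 80 each.
    N21: 70+80 = 150 ≤ 150
    N29: 70+80 = 150 > 110
Round 2 — N29 seizes.
  N29 sheds 150 L/s to N21, N26, N27: 50 each.
    N21: 150+50 = 200 > 150
    N26: 60+50 = 110 ≤ 150
    N27: 130+50 = 180 > 150
Round 3 — N21, N27 seize.
  N21 sheds 200 L/s: no online neighbours, lost.
  N27 sheds 180 L/s to N25: 180 each.
    N25: 110+180 = 290 > 140
Round 4 — N25 seizes.
  N25 sheds 290 L/s: no online neighbours, lost.
No further seizures.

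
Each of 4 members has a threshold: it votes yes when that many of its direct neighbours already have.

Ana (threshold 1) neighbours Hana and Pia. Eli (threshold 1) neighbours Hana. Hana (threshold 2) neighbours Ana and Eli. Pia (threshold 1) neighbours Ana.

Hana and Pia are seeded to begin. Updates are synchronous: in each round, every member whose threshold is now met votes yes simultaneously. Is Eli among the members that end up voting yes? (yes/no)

yes

Round 1 — Hana, Pia vote yes (initial).
Round 2 — checking thresholds:
  Ana: 2 of 2 neighbours ≥ 1, votes yes.
  Eli: 1 of 1 neighbours ≥ 1, votes yes.
Round 3 — no new yes votes; cascade stops.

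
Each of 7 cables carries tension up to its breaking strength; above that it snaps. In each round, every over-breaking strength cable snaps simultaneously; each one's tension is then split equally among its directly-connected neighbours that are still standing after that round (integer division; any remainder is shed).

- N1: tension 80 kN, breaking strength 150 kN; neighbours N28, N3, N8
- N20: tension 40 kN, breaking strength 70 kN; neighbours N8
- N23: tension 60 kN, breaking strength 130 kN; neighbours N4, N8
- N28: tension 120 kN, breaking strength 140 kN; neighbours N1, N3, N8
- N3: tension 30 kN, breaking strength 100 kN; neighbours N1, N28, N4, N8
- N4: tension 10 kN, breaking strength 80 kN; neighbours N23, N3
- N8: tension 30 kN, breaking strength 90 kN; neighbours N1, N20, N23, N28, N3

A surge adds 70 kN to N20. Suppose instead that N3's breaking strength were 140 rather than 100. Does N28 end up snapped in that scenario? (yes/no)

With N3's breaking strength at 140:
Round 1 — N20 at 110 > 70. N20 snaps.
  N20 sheds 110 kN to N8: 110 each.
    N8: 30+110 = 140 > 90
Round 2 — N8 snaps.
  N8 sheds 140 kN to N1, N23, N28, N3: 35 each.
    N1: 80+35 = 115 ≤ 150
    N23: 60+35 = 95 ≤ 130
    N28: 120+35 = 155 > 140
    N3: 30+35 = 65 ≤ 140
Round 3 — N28 snaps.
  N28 sheds 155 kN to N1, N3: 77 each (1 lost).
    N1: 115+77 = 192 > 150
    N3: 65+77 = 142 > 140
Round 4 — N1, N3 snap.
  N1 sheds 192 kN: no online neighbours, lost.
  N3 sheds 142 kN to N4: 142 each.
    N4: 10+142 = 152 > 80
Round 5 — N4 snaps.
  N4 sheds 152 kN to N23: 152 each.
    N23: 95+152 = 247 > 130
Round 6 — N23 snaps.
  N23 sheds 247 kN: no online neighbours, lost.
No further breaks.

yes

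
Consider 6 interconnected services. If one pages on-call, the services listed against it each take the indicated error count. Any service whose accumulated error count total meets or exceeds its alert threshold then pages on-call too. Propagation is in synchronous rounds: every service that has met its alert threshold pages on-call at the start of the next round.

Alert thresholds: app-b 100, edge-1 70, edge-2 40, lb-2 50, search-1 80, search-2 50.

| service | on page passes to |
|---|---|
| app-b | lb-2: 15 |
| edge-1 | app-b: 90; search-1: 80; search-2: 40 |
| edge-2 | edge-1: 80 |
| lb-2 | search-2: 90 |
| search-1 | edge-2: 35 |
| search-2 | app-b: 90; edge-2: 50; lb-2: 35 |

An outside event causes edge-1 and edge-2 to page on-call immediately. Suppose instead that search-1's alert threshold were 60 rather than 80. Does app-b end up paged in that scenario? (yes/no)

no

With search-1's alert threshold at 60:
Round 1 — edge-1, edge-2 page on-call (initial).
  app-b: +90 → 90 < 100
  search-1: +80 → 80 ≥ 60
  search-2: +40 → 40 < 50
Round 2 — search-1 pages on-call.
No further pages.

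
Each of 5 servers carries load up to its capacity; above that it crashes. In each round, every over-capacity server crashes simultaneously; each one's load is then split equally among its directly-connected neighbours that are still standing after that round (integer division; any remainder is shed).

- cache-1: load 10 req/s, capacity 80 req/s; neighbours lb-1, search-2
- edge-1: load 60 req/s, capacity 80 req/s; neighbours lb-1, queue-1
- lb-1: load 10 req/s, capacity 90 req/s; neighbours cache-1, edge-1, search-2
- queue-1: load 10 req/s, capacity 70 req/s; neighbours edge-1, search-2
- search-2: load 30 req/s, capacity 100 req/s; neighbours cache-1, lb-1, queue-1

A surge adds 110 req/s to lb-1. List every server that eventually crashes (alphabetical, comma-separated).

cache-1, edge-1, lb-1, queue-1, search-2

Round 1 — lb-1 at 120 > 90. lb-1 crashes.
  lb-1 sheds 120 req/s to cache-1, edge-1, search-2: 40 each.
    cache-1: 10+40 = 50 ≤ 80
    edge-1: 60+40 = 100 > 80
    search-2: 30+40 = 70 ≤ 100
Round 2 — edge-1 crashes.
  edge-1 sheds 100 req/s to queue-1: 100 each.
    queue-1: 10+100 = 110 > 70
Round 3 — queue-1 crashes.
  queue-1 sheds 110 req/s to search-2: 110 each.
    search-2: 70+110 = 180 > 100
Round 4 — search-2 crashes.
  search-2 sheds 180 req/s to cache-1: 180 each.
    cache-1: 50+180 = 230 > 80
Round 5 — cache-1 crashes.
  cache-1 sheds 230 req/s: no online neighbours, lost.
No further crashes.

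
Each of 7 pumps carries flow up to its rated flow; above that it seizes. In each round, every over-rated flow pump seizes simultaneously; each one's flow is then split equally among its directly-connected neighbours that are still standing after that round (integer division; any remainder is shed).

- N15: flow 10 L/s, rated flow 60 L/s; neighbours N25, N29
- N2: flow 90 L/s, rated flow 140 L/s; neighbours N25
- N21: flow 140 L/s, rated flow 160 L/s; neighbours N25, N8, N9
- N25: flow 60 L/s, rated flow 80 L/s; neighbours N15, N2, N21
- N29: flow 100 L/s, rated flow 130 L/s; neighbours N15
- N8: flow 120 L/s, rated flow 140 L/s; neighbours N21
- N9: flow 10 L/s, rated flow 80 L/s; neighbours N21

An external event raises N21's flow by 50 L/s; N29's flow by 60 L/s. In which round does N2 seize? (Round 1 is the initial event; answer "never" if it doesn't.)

3

Round 1 — N21 at 190 > 160; N29 at 160 > 130. N21, N29 seize.
  N21 sheds 190 L/s to N25, N8, N9: 63 each (1 lost).
    N25: 60+63 = 123 > 80
    N8: 120+63 = 183 > 140
    N9: 10+63 = 73 ≤ 80
  N29 sheds 160 L/s to N15: 160 each.
    N15: 10+160 = 170 > 60
Round 2 — N15, N25, N8 seize.
  N15 sheds 170 L/s: no online neighbours, lost.
  N25 sheds 123 L/s to N2: 123 each.
    N2: 90+123 = 213 > 140
  N8 sheds 183 L/s: no online neighbours, lost.
Round 3 — N2 seizes.
  N2 sheds 213 L/s: no online neighbours, lost.
No further seizures.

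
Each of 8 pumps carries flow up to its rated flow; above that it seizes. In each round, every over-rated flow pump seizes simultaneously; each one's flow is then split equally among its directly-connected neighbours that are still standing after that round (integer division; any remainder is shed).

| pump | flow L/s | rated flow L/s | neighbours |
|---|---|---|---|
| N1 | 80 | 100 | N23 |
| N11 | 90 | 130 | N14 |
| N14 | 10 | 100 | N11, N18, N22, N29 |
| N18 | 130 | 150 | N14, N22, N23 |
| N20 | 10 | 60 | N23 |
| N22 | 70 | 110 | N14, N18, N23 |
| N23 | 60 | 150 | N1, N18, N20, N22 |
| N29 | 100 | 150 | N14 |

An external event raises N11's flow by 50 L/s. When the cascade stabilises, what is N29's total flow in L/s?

Round 1 — N11 at 140 > 130. N11 seizes.
  N11 sheds 140 L/s to N14: 140 each.
    N14: 10+140 = 150 > 100
Round 2 — N14 seizes.
  N14 sheds 150 L/s to N18, N22, N29: 50 each.
    N18: 130+50 = 180 > 150
    N22: 70+50 = 120 > 110
    N29: 100+50 = 150 ≤ 150
Round 3 — N18, N22 seize.
  N18 sheds 180 L/s to N23: 180 each.
    N23: 60+180 = 240 > 150
  N22 sheds 120 L/s to N23: 120 each.
    N23: 240+120 = 360 > 150
Round 4 — N23 seizes.
  N23 sheds 360 L/s to N1, N20: 180 each.
    N1: 80+180 = 260 > 100
    N20: 10+180 = 190 > 60
Round 5 — N1, N20 seize.
  N1 sheds 260 L/s: no online neighbours, lost.
  N20 sheds 190 L/s: no online neighbours, lost.
No further seizures.

150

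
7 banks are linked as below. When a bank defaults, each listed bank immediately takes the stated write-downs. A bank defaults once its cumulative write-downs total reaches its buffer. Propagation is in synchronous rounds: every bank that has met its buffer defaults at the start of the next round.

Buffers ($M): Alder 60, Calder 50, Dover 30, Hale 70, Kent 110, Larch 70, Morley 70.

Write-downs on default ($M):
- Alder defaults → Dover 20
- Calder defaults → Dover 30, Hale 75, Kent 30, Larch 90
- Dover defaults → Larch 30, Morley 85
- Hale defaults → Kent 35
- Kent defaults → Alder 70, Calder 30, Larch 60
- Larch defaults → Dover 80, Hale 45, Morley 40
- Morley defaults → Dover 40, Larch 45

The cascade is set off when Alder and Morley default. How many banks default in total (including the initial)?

4

Round 1 — Alder, Morley default (initial).
  Dover: +20+40 → 60 ≥ 30
  Larch: +45 → 45 < 70
Round 2 — Dover defaults.
  Larch: +30 → 75 ≥ 70
Round 3 — Larch defaults.
  Hale: +45 → 45 < 70
No further defaults.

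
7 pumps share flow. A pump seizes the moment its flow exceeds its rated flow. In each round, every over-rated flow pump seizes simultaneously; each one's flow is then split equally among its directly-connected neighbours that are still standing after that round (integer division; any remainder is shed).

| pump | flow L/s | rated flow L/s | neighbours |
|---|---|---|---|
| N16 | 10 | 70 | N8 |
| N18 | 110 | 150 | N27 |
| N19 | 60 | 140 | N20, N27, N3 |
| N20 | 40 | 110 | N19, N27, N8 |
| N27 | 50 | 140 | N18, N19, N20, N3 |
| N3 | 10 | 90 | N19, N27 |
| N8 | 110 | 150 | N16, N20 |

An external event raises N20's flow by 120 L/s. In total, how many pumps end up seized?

Round 1 — N20 at 160 > 110. N20 seizes.
  N20 sheds 160 L/s to N19, N27, N8: 53 each (1 lost).
    N19: 60+53 = 113 ≤ 140
    N27: 50+53 = 103 ≤ 140
    N8: 110+53 = 163 > 150
Round 2 — N8 seizes.
  N8 sheds 163 L/s to N16: 163 each.
    N16: 10+163 = 173 > 70
Round 3 — N16 seizes.
  N16 sheds 173 L/s: no online neighbours, lost.
No further seizures.

3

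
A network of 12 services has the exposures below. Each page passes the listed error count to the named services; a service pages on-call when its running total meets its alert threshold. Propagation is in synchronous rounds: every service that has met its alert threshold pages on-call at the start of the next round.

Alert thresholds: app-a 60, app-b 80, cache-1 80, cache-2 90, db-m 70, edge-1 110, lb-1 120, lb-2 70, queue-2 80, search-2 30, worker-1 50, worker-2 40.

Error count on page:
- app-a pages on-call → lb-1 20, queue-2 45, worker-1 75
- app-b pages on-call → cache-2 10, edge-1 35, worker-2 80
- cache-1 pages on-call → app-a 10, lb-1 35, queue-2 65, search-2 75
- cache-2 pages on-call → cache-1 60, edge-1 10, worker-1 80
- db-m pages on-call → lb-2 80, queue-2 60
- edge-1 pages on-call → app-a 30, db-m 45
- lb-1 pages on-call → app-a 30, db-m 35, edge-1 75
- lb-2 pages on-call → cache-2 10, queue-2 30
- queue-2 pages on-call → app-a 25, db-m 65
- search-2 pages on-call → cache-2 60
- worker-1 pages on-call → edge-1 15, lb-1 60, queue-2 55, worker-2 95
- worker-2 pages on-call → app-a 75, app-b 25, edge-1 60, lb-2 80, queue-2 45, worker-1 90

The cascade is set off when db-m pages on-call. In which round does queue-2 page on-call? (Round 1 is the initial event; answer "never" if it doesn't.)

Round 1 — db-m pages on-call (initial).
  lb-2: +80 → 80 ≥ 70
  queue-2: +60 → 60 < 80
Round 2 — lb-2 pages on-call.
  cache-2: +10 → 10 < 90
  queue-2: +30 → 90 ≥ 80
Round 3 — queue-2 pages on-call.
  app-a: +25 → 25 < 60
No further pages.

3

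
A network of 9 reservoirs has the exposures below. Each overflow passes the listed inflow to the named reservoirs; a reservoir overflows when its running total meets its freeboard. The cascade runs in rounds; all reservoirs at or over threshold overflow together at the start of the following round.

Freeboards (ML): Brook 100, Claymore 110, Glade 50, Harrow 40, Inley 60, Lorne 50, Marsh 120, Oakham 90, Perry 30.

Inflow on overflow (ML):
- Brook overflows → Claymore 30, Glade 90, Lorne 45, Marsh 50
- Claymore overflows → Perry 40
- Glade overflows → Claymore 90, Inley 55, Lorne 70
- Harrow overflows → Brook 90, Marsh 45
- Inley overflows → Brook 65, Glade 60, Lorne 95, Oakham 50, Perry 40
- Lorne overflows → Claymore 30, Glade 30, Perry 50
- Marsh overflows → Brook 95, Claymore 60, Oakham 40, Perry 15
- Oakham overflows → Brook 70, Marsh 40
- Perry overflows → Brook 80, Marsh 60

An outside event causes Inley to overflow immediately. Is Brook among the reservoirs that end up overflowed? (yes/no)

Round 1 — Inley overflows (initial).
  Brook: +65 → 65 < 100
  Glade: +60 → 60 ≥ 50
  Lorne: +95 → 95 ≥ 50
  Oakham: +50 → 50 < 90
  Perry: +40 → 40 ≥ 30
Round 2 — Glade, Lorne, Perry overflow.
  Brook: +80 → 145 ≥ 100
  Claymore: +90+30 → 120 ≥ 110
  Marsh: +60 → 60 < 120
Round 3 — Brook, Claymore overflow.
  Marsh: +50 → 110 < 120
No further overflows.

yes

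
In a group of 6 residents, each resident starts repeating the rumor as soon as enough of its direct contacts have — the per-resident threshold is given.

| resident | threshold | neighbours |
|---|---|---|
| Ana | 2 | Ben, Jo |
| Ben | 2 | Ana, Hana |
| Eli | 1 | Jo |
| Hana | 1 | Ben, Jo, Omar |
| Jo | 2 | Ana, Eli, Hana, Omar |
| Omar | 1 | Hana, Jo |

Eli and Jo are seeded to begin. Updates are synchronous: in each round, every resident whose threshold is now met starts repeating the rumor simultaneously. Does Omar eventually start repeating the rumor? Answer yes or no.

Round 1 — Eli, Jo start repeating the rumor (initial).
Round 2 — checking thresholds:
  Ana: 1 of 2 neighbours < 2, holds.
  Hana: 1 of 3 neighbours ≥ 1, starts repeating the rumor.
  Omar: 1 of 2 neighbours ≥ 1, starts repeating the rumor.
Round 3 — no new spreads; cascade stops.

yes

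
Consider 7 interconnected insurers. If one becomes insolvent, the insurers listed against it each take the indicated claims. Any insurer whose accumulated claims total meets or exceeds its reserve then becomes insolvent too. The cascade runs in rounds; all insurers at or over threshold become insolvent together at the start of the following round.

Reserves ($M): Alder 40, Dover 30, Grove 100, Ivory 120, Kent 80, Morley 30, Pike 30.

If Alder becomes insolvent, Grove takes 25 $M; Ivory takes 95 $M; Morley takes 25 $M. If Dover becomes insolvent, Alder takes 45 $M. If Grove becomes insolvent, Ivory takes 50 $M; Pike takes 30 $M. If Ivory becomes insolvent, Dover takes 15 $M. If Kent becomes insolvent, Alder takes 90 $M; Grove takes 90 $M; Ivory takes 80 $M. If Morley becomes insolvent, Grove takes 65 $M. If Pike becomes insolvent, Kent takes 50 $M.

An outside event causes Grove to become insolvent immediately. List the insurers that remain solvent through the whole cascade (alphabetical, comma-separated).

Alder, Dover, Ivory, Kent, Morley

Round 1 — Grove becomes insolvent (initial).
  Ivory: +50 → 50 < 120
  Pike: +30 → 30 ≥ 30
Round 2 — Pike becomes insolvent.
  Kent: +50 → 50 < 80
No further insolvencies.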